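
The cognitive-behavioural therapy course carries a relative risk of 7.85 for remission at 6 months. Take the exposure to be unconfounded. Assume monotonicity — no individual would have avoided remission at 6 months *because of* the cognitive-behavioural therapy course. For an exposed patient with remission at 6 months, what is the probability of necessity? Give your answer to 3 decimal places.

PN ≈ 0.873

Under exogeneity and monotonicity, PN = (RR − 1) / RR = 1 − 1/RR.
PN = (7.85 − 1) / 7.85 = 6.85 / 7.85 ≈ 0.8726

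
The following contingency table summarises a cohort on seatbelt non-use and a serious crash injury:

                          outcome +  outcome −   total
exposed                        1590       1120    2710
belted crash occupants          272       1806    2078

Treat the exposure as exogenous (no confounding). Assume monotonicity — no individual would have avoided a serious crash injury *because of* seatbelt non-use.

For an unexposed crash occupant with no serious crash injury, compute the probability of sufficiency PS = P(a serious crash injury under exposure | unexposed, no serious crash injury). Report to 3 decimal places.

PS ≈ 0.524

p₁ = P(outcome | exposed) = 1590/2710 = 0.58672
p₀ = P(outcome | unexposed) = 272/2078 = 0.1309
Under exogeneity and monotonicity, PS = (p₁ − p₀)/(1 − p₀).
PS = (0.58672 − 0.1309) / 0.8691 ≈ 0.5245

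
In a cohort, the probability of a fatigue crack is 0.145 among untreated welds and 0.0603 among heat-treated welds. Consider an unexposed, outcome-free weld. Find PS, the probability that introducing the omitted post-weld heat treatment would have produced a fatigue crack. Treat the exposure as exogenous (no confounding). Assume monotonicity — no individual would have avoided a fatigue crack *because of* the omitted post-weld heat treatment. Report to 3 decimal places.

Let p₁ = 0.145, p₀ = 0.0603.
Under exogeneity and monotonicity, PS = (p₁ − p₀) / (1 − p₀).
PS = (0.145 − 0.0603) / (1 − 0.0603) = 0.0847 / 0.9397 ≈ 0.0901

PS ≈ 0.090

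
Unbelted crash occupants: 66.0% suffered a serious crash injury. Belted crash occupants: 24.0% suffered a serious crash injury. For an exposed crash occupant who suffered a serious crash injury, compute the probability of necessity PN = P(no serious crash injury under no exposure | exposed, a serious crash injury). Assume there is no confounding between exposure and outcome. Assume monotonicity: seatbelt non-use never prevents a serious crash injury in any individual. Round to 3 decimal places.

PN ≈ 0.636

p₁ = 0.66, p₀ = 0.24.
Under exogeneity and monotonicity, PN = (p₁ − p₀) / p₁.
PN = (0.66 − 0.24) / 0.66 = 0.42 / 0.66 ≈ 0.6364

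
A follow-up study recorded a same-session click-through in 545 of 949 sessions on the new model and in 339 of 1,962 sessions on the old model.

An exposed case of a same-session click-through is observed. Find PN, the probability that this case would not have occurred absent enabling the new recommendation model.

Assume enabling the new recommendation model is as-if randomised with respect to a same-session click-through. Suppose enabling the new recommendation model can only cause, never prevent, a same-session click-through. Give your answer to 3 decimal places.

p₁ = P(outcome | exposed) = 545/949 = 0.57429
p₀ = P(outcome | unexposed) = 339/1962 = 0.17278
Under exogeneity and monotonicity, PN = (p₁ − p₀) / p₁.
PN = (0.57429 − 0.17278) / 0.57429 = 0.40151 / 0.57429 ≈ 0.6991

PN ≈ 0.699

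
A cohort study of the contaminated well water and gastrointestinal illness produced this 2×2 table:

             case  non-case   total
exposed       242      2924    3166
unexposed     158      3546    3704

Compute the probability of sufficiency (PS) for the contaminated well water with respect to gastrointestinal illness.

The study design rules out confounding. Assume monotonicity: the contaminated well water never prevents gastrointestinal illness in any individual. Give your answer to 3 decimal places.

PS ≈ 0.035

p₁ = P(outcome | exposed) = 242/3166 = 0.076437
p₀ = P(outcome | unexposed) = 158/3704 = 0.042657
Under exogeneity and monotonicity, PS = (p₁ − p₀)/(1 − p₀).
PS = (0.076437 − 0.042657) / 0.95734 ≈ 0.0353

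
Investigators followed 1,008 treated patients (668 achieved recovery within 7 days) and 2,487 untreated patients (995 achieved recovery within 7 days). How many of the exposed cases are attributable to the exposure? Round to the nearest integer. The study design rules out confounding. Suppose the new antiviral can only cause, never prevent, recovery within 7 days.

p₁ = P(outcome | exposed) = 668/1008 = 0.6627
p₀ = P(outcome | unexposed) = 995/2487 = 0.40008
PN = (p₁ − p₀)/p₁ = (0.6627 − 0.40008) / 0.6627 ≈ 0.39629.
Attributable cases ≈ PN × (exposed cases) = 0.39629 × 668 ≈ 264.72.

about 265 cases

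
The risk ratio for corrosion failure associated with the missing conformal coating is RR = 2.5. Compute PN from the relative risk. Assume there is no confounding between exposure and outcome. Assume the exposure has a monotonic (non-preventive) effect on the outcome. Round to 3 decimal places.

PN ≈ 0.600

Under exogeneity and monotonicity, PN = (RR − 1) / RR = 1 − 1/RR.
PN = (2.5 − 1) / 2.5 = 1.5 / 2.5 ≈ 0.6000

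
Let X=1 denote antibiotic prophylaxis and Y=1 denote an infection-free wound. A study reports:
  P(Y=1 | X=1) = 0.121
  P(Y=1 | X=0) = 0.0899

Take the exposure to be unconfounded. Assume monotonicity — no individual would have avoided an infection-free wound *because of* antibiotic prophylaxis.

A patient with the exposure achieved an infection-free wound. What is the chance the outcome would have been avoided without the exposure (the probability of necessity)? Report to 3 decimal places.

PN ≈ 0.257

Let p₁ = 0.121, p₀ = 0.0899.
Under exogeneity and monotonicity, PN = (p₁ − p₀) / p₁.
PN = (0.121 − 0.0899) / 0.121 = 0.0311 / 0.121 ≈ 0.2570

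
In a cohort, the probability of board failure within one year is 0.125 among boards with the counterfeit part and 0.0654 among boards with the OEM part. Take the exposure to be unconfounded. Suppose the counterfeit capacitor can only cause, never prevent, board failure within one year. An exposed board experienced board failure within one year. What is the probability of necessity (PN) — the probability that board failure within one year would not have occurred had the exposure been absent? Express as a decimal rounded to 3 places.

Let p₁ = 0.125, p₀ = 0.0654.
Under exogeneity and monotonicity, PN = (p₁ − p₀) / p₁.
PN = (0.125 − 0.0654) / 0.125 = 0.0596 / 0.125 ≈ 0.4768

PN ≈ 0.477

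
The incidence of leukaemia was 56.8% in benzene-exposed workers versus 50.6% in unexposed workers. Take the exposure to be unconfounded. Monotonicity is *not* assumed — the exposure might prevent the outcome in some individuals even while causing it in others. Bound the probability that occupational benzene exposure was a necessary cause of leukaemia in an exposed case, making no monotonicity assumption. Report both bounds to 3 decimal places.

p₁ = 0.568, p₀ = 0.506.
Under exogeneity alone the bounds on PN are max{0,(p₁−p₀)/p₁} ≤ PN ≤ min{1,(1−p₀)/p₁}.
  lower = (p₁ − p₀)/p₁ = 0.062 / 0.568 ≈ 0.1092
  upper = min{1, (1 − p₀)/p₁} = 0.494 / 0.568 ≈ 0.8697

0.109 ≤ PN ≤ 0.870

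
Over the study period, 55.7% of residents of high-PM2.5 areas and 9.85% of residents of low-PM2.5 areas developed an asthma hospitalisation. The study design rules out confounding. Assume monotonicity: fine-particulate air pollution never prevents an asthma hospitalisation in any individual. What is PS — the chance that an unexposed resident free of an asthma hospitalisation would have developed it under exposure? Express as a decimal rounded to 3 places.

p₁ = 0.557, p₀ = 0.0985.
Under exogeneity and monotonicity, PS = (p₁ − p₀) / (1 − p₀).
PS = (0.557 − 0.0985) / (1 − 0.0985) = 0.4585 / 0.9015 ≈ 0.5086

PS ≈ 0.509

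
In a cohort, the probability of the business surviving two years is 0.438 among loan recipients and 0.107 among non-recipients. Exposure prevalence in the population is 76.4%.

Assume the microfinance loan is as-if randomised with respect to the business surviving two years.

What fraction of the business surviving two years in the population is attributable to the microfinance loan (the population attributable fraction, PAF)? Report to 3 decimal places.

Let p₁ = 0.438, p₀ = 0.107.
Overall risk P(Y=1) = π·p₁ + (1−π)·p₀ = 0.764×0.438 + 0.236×0.107 = 0.35988.
Under exogeneity, PAF = [P(Y=1) − p₀] / P(Y=1).
PAF = (0.35988 − 0.107) / 0.35988 ≈ 0.7027

PAF ≈ 0.703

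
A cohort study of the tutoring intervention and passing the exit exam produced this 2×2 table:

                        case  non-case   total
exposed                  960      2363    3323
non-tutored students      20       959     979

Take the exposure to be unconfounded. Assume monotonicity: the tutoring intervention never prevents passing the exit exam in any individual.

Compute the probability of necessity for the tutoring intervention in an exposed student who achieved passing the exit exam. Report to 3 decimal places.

p₁ = P(outcome | exposed) = 960/3323 = 0.2889
p₀ = P(outcome | unexposed) = 20/979 = 0.020429
Under exogeneity and monotonicity, PN = (p₁ − p₀)/p₁.
PN = (0.2889 − 0.020429) / 0.2889 ≈ 0.9293

PN ≈ 0.929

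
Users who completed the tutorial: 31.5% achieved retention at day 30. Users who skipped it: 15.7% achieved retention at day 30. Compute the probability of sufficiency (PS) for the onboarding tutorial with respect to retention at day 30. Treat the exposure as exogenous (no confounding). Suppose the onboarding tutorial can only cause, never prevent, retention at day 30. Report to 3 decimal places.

p₁ = 0.315, p₀ = 0.157.
Under exogeneity and monotonicity, PS = (p₁ − p₀) / (1 − p₀).
PS = (0.315 − 0.157) / (1 − 0.157) = 0.158 / 0.843 ≈ 0.1874

PS ≈ 0.187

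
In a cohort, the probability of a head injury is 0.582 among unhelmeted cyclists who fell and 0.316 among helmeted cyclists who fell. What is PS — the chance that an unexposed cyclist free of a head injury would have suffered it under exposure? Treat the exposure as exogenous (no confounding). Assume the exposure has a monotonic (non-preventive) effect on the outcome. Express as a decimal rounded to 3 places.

PS ≈ 0.389

Let p₁ = 0.582, p₀ = 0.316.
Under exogeneity and monotonicity, PS = (p₁ − p₀) / (1 − p₀).
PS = (0.582 − 0.316) / (1 − 0.316) = 0.266 / 0.684 ≈ 0.3889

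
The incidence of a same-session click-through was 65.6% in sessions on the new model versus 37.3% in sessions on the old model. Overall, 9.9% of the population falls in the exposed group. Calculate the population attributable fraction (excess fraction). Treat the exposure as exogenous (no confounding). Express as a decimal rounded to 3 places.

PAF ≈ 0.070

p₁ = 0.656, p₀ = 0.373.
Overall risk P(Y=1) = π·p₁ + (1−π)·p₀ = 0.099×0.656 + 0.901×0.373 = 0.40102.
Under exogeneity, PAF = [P(Y=1) − p₀] / P(Y=1).
PAF = (0.40102 − 0.373) / 0.40102 ≈ 0.0699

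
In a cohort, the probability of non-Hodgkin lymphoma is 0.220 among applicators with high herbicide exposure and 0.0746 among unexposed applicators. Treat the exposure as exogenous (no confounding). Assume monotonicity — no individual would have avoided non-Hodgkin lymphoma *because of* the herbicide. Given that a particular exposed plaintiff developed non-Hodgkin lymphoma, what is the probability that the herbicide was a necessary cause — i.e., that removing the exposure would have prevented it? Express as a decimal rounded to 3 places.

PN ≈ 0.661

Let p₁ = 0.22, p₀ = 0.0746.
Under exogeneity and monotonicity, PN = (p₁ − p₀) / p₁.
PN = (0.22 − 0.0746) / 0.22 = 0.1454 / 0.22 ≈ 0.6609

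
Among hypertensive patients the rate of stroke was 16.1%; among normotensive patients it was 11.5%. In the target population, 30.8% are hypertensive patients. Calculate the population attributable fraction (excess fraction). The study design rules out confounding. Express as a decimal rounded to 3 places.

PAF ≈ 0.110

p₁ = 0.161, p₀ = 0.115.
Overall risk P(Y=1) = π·p₁ + (1−π)·p₀ = 0.308×0.161 + 0.692×0.115 = 0.12917.
Under exogeneity, PAF = [P(Y=1) − p₀] / P(Y=1).
PAF = (0.12917 − 0.115) / 0.12917 ≈ 0.1097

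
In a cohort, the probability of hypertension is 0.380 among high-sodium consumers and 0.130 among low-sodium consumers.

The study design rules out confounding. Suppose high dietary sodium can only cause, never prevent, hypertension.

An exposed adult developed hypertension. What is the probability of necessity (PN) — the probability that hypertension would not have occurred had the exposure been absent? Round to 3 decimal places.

Let p₁ = 0.38, p₀ = 0.13.
Under exogeneity and monotonicity, PN = (p₁ − p₀) / p₁.
PN = (0.38 − 0.13) / 0.38 = 0.25 / 0.38 ≈ 0.6579

PN ≈ 0.658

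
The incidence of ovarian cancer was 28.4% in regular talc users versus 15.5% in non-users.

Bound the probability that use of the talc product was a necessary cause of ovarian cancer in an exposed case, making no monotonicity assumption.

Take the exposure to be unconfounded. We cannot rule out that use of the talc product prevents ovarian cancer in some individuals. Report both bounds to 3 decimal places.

p₁ = 0.284, p₀ = 0.155.
Under exogeneity alone the bounds on PN are max{0,(p₁−p₀)/p₁} ≤ PN ≤ min{1,(1−p₀)/p₁}.
  lower = (p₁ − p₀)/p₁ = 0.129 / 0.284 ≈ 0.4542
  upper = min{1, (1 − p₀)/p₁} = 0.845 / 0.284 ≈ 2.9754 → capped at 1

0.454 ≤ PN ≤ 1.000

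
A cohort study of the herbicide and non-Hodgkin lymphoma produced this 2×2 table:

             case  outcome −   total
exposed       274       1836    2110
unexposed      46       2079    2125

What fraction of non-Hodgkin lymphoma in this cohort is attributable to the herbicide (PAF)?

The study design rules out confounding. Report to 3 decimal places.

p₁ = P(outcome | exposed) = 274/2110 = 0.12986
p₀ = P(outcome | unexposed) = 46/2125 = 0.021647
Exposure prevalence π = 2110/4235 = 0.49823; overall risk P(Y=1) = 0.075561.
Under exogeneity, PAF = [P(Y=1) − p₀]/P(Y=1).
PAF = (0.075561 − 0.021647) / 0.075561 ≈ 0.7135

PAF ≈ 0.714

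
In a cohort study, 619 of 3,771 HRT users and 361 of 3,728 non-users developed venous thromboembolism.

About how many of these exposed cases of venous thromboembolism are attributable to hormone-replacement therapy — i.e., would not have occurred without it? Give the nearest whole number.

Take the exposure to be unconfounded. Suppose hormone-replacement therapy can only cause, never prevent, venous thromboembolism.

about 254 cases

p₁ = P(outcome | exposed) = 619/3771 = 0.16415
p₀ = P(outcome | unexposed) = 361/3728 = 0.096835
PN = (p₁ − p₀)/p₁ = (0.16415 − 0.096835) / 0.16415 ≈ 0.41007.
Attributable cases ≈ PN × (exposed cases) = 0.41007 × 619 ≈ 253.84.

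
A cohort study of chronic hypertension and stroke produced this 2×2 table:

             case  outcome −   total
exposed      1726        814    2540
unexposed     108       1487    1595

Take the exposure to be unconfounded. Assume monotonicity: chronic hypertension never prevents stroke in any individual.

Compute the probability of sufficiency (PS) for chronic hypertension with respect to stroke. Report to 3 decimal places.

PS ≈ 0.656

p₁ = P(outcome | exposed) = 1726/2540 = 0.67953
p₀ = P(outcome | unexposed) = 108/1595 = 0.067712
Under exogeneity and monotonicity, PS = (p₁ − p₀)/(1 − p₀).
PS = (0.67953 − 0.067712) / 0.93229 ≈ 0.6563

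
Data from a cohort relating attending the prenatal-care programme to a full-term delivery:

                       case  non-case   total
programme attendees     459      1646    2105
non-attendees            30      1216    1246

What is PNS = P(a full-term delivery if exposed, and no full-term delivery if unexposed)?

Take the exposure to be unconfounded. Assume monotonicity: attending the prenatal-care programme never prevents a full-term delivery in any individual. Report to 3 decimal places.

p₁ = P(outcome | exposed) = 459/2105 = 0.21805
p₀ = P(outcome | unexposed) = 30/1246 = 0.024077
Under exogeneity and monotonicity, PNS = p₁ − p₀.
PNS = 0.21805 − 0.024077 = 0.19398

PNS ≈ 0.194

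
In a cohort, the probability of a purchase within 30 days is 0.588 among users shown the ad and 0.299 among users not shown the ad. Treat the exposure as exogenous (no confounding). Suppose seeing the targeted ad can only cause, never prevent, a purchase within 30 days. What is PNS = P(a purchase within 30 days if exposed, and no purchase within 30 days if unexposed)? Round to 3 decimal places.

PNS ≈ 0.289

Let p₁ = 0.588, p₀ = 0.299.
Under exogeneity and monotonicity, PNS = p₁ − p₀.
PNS = 0.588 − 0.299 = 0.289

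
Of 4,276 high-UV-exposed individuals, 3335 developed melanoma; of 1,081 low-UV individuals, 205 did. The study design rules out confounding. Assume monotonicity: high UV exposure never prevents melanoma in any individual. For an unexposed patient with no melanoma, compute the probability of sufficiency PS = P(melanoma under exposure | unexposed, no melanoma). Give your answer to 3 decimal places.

PS ≈ 0.728

p₁ = P(outcome | exposed) = 3335/4276 = 0.77993
p₀ = P(outcome | unexposed) = 205/1081 = 0.18964
Under exogeneity and monotonicity, PS = (p₁ − p₀) / (1 − p₀).
PS = (0.77993 − 0.18964) / (1 − 0.18964) = 0.5903 / 0.81036 ≈ 0.7284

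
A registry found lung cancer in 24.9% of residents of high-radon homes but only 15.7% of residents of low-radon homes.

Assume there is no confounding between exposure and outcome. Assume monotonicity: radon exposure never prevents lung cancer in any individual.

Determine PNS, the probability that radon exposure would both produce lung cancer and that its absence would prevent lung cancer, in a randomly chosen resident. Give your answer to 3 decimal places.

p₁ = 0.249, p₀ = 0.157.
Under exogeneity and monotonicity, PNS = p₁ − p₀.
PNS = 0.249 − 0.157 = 0.092

PNS ≈ 0.092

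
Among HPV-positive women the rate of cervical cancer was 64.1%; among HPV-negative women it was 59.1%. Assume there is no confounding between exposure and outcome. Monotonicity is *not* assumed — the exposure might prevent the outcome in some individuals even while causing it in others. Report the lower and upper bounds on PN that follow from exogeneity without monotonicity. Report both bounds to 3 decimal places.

p₁ = 0.641, p₀ = 0.591.
Under exogeneity alone the bounds on PN are max{0,(p₁−p₀)/p₁} ≤ PN ≤ min{1,(1−p₀)/p₁}.
  lower = (p₁ − p₀)/p₁ = 0.05 / 0.641 ≈ 0.0780
  upper = min{1, (1 − p₀)/p₁} = 0.409 / 0.641 ≈ 0.6381

0.078 ≤ PN ≤ 0.638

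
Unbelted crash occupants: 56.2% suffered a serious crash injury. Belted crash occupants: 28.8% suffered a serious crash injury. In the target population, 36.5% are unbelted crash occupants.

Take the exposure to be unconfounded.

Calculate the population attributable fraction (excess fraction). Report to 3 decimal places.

p₁ = 0.562, p₀ = 0.288.
Overall risk P(Y=1) = π·p₁ + (1−π)·p₀ = 0.365×0.562 + 0.635×0.288 = 0.38801.
Under exogeneity, PAF = [P(Y=1) − p₀] / P(Y=1).
PAF = (0.38801 − 0.288) / 0.38801 ≈ 0.2578

PAF ≈ 0.258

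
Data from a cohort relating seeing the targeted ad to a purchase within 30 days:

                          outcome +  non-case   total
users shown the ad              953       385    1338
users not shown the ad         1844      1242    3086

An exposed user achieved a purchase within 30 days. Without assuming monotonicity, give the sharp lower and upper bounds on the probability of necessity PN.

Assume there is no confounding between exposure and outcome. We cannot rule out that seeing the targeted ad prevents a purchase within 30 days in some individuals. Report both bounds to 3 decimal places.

0.161 ≤ PN ≤ 0.565

p₁ = P(outcome | exposed) = 953/1338 = 0.71226
p₀ = P(outcome | unexposed) = 1844/3086 = 0.59754
Under exogeneity alone the bounds on PN are max{0,(p₁−p₀)/p₁} ≤ PN ≤ min{1,(1−p₀)/p₁}.
  lower = (p₁ − p₀)/p₁ = 0.11472 / 0.71226 ≈ 0.1611
  upper = min{1, (1 − p₀)/p₁} = 0.40246 / 0.71226 ≈ 0.5651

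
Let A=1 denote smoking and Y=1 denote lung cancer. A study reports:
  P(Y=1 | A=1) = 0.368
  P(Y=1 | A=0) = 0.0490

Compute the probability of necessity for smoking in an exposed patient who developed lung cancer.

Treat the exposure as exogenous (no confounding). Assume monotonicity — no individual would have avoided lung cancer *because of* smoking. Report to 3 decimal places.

Let p₁ = 0.368, p₀ = 0.049.
Under exogeneity and monotonicity, PN = (p₁ − p₀) / p₁.
PN = (0.368 − 0.049) / 0.368 = 0.319 / 0.368 ≈ 0.8668

PN ≈ 0.867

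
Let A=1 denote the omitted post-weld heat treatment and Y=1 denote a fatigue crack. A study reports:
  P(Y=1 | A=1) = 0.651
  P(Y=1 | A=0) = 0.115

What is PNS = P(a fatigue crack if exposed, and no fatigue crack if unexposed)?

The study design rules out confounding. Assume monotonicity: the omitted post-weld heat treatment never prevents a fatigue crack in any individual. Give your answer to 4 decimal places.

Let p₁ = 0.651, p₀ = 0.115.
Under exogeneity and monotonicity, PNS = p₁ − p₀.
PNS = 0.651 − 0.115 = 0.536

PNS ≈ 0.5360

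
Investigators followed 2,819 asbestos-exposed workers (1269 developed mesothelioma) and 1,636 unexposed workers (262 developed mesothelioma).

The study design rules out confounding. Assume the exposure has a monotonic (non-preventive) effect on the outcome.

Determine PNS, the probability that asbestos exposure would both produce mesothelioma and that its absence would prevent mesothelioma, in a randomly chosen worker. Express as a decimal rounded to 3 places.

p₁ = P(outcome | exposed) = 1269/2819 = 0.45016
p₀ = P(outcome | unexposed) = 262/1636 = 0.16015
Under exogeneity and monotonicity, PNS = p₁ − p₀.
PNS = 0.45016 − 0.16015 = 0.29001

PNS ≈ 0.290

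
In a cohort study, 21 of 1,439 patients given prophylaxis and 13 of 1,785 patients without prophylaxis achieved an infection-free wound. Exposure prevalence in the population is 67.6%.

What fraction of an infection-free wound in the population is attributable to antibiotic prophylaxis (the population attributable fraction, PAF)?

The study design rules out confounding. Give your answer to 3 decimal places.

p₁ = P(outcome | exposed) = 21/1439 = 0.014593
p₀ = P(outcome | unexposed) = 13/1785 = 0.0072829
Overall risk P(Y=1) = π·p₁ + (1−π)·p₀ = 0.676×0.014593 + 0.324×0.0072829 = 0.012225.
Under exogeneity, PAF = [P(Y=1) − p₀] / P(Y=1).
PAF = (0.012225 − 0.0072829) / 0.012225 ≈ 0.4043

PAF ≈ 0.404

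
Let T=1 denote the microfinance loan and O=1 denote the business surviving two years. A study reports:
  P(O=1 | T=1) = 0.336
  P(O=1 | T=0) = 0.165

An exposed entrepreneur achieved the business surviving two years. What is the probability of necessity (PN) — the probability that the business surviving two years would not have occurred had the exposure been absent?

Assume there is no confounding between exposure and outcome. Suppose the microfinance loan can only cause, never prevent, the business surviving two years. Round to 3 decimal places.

PN ≈ 0.509

Let p₁ = 0.336, p₀ = 0.165.
Under exogeneity and monotonicity, PN = (p₁ − p₀) / p₁.
PN = (0.336 − 0.165) / 0.336 = 0.171 / 0.336 ≈ 0.5089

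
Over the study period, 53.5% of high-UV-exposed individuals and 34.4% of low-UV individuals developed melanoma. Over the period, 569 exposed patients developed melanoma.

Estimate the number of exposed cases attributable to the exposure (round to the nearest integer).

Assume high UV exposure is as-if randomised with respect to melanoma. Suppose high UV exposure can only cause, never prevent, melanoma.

about 203 cases

p₁ = 0.535, p₀ = 0.344.
PN = (p₁ − p₀)/p₁ = (0.535 − 0.344) / 0.535 ≈ 0.35701.
Attributable cases ≈ PN × (exposed cases) = 0.35701 × 569 ≈ 203.14.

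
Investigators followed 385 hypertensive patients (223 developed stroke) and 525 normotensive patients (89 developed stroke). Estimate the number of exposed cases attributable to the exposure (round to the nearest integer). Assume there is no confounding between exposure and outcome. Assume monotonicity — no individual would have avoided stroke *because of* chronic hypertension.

about 158 cases

p₁ = P(outcome | exposed) = 223/385 = 0.57922
p₀ = P(outcome | unexposed) = 89/525 = 0.16952
PN = (p₁ − p₀)/p₁ = (0.57922 − 0.16952) / 0.57922 ≈ 0.70732.
Attributable cases ≈ PN × (exposed cases) = 0.70732 × 223 ≈ 157.73.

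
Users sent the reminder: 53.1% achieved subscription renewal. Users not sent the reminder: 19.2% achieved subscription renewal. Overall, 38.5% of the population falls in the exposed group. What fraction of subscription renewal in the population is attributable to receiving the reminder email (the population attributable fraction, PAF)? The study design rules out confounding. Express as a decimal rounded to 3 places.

PAF ≈ 0.405

p₁ = 0.531, p₀ = 0.192.
Overall risk P(Y=1) = π·p₁ + (1−π)·p₀ = 0.385×0.531 + 0.615×0.192 = 0.32251.
Under exogeneity, PAF = [P(Y=1) − p₀] / P(Y=1).
PAF = (0.32251 − 0.192) / 0.32251 ≈ 0.4047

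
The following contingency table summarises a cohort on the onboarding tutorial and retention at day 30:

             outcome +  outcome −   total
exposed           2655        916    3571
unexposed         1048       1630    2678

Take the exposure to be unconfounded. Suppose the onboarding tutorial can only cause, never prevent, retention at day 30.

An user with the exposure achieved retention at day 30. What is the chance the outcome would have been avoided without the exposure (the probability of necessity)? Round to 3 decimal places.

p₁ = P(outcome | exposed) = 2655/3571 = 0.74349
p₀ = P(outcome | unexposed) = 1048/2678 = 0.39134
Under exogeneity and monotonicity, PN = (p₁ − p₀)/p₁.
PN = (0.74349 − 0.39134) / 0.74349 ≈ 0.4736

PN ≈ 0.474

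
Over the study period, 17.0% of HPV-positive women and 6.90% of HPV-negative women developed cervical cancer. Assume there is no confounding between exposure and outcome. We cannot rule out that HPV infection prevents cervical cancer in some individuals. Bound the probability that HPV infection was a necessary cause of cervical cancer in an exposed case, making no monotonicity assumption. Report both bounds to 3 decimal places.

0.594 ≤ PN ≤ 1.000

p₁ = 0.17, p₀ = 0.069.
Under exogeneity alone the bounds on PN are max{0,(p₁−p₀)/p₁} ≤ PN ≤ min{1,(1−p₀)/p₁}.
  lower = (p₁ − p₀)/p₁ = 0.101 / 0.17 ≈ 0.5941
  upper = min{1, (1 − p₀)/p₁} = 0.931 / 0.17 ≈ 5.4765 → capped at 1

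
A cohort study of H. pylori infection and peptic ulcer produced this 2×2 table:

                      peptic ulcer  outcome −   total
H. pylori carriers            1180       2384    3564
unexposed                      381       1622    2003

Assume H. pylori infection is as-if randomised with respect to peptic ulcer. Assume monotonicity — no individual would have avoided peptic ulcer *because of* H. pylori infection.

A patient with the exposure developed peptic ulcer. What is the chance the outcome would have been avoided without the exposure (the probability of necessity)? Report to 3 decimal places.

PN ≈ 0.425

p₁ = P(outcome | exposed) = 1180/3564 = 0.33109
p₀ = P(outcome | unexposed) = 381/2003 = 0.19021
Under exogeneity and monotonicity, PN = (p₁ − p₀)/p₁.
PN = (0.33109 − 0.19021) / 0.33109 ≈ 0.4255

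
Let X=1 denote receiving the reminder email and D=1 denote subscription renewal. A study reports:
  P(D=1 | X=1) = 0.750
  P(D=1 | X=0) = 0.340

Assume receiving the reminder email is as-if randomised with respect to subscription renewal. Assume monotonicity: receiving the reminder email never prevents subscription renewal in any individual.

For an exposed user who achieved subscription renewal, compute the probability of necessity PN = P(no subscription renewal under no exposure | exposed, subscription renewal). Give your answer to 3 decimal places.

PN ≈ 0.547

Let p₁ = 0.75, p₀ = 0.34.
Under exogeneity and monotonicity, PN = (p₁ − p₀) / p₁.
PN = (0.75 − 0.34) / 0.75 = 0.41 / 0.75 ≈ 0.5467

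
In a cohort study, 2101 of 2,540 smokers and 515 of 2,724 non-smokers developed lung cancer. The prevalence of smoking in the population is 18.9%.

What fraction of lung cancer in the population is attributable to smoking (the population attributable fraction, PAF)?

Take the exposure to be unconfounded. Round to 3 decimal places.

p₁ = P(outcome | exposed) = 2101/2540 = 0.82717
p₀ = P(outcome | unexposed) = 515/2724 = 0.18906
Overall risk P(Y=1) = π·p₁ + (1−π)·p₀ = 0.189×0.82717 + 0.811×0.18906 = 0.30966.
Under exogeneity, PAF = [P(Y=1) − p₀] / P(Y=1).
PAF = (0.30966 − 0.18906) / 0.30966 ≈ 0.3895

PAF ≈ 0.389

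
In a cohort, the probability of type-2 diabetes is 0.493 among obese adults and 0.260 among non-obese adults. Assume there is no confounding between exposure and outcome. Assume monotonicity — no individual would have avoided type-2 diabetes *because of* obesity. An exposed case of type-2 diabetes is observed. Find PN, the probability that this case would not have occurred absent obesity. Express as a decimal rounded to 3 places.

Let p₁ = 0.493, p₀ = 0.26.
Under exogeneity and monotonicity, PN = (p₁ − p₀) / p₁.
PN = (0.493 − 0.26) / 0.493 = 0.233 / 0.493 ≈ 0.4726

PN ≈ 0.473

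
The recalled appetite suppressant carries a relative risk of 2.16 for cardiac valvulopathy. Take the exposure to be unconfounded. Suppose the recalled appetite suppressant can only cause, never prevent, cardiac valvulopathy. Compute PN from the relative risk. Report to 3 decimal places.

Under exogeneity and monotonicity, PN = (RR − 1) / RR = 1 − 1/RR.
PN = (2.16 − 1) / 2.16 = 1.16 / 2.16 ≈ 0.5370

PN ≈ 0.537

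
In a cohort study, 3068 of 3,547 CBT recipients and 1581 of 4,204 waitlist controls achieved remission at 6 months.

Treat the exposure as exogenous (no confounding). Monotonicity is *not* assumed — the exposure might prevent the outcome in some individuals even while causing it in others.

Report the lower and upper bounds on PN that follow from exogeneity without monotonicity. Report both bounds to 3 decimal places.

p₁ = P(outcome | exposed) = 3068/3547 = 0.86496
p₀ = P(outcome | unexposed) = 1581/4204 = 0.37607
Under exogeneity alone the bounds on PN are max{0,(p₁−p₀)/p₁} ≤ PN ≤ min{1,(1−p₀)/p₁}.
  lower = (p₁ − p₀)/p₁ = 0.48889 / 0.86496 ≈ 0.5652
  upper = min{1, (1 − p₀)/p₁} = 0.62393 / 0.86496 ≈ 0.7213

0.565 ≤ PN ≤ 0.721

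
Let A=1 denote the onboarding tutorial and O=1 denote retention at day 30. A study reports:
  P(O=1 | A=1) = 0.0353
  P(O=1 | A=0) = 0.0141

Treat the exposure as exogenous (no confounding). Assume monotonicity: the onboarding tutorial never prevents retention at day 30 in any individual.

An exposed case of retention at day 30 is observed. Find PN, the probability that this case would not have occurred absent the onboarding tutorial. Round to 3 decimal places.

Let p₁ = 0.0353, p₀ = 0.0141.
Under exogeneity and monotonicity, PN = (p₁ − p₀) / p₁.
PN = (0.0353 − 0.0141) / 0.0353 = 0.0212 / 0.0353 ≈ 0.6006

PN ≈ 0.601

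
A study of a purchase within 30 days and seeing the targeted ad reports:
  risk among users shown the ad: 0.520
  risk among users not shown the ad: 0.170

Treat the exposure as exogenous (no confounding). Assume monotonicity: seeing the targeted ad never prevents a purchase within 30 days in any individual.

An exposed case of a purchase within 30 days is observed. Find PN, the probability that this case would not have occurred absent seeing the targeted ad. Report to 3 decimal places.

PN ≈ 0.673

Let p₁ = 0.52, p₀ = 0.17.
Under exogeneity and monotonicity, PN = (p₁ − p₀) / p₁.
PN = (0.52 − 0.17) / 0.52 = 0.35 / 0.52 ≈ 0.6731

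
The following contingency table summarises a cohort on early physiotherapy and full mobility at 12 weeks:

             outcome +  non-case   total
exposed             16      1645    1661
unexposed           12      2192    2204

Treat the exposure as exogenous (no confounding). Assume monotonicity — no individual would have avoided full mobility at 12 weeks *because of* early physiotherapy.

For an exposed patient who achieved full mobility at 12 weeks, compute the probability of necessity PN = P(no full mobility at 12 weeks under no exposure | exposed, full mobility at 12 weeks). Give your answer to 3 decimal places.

p₁ = P(outcome | exposed) = 16/1661 = 0.0096328
p₀ = P(outcome | unexposed) = 12/2204 = 0.0054446
Under exogeneity and monotonicity, PN = (p₁ − p₀)/p₁.
PN = (0.0096328 − 0.0054446) / 0.0096328 ≈ 0.4348

PN ≈ 0.435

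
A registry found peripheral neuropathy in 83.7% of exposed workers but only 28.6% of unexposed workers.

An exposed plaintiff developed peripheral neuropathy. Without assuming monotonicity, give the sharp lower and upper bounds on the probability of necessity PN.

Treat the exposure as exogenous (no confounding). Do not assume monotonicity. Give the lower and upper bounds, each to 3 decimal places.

0.658 ≤ PN ≤ 0.853

p₁ = 0.837, p₀ = 0.286.
Under exogeneity alone the bounds on PN are max{0,(p₁−p₀)/p₁} ≤ PN ≤ min{1,(1−p₀)/p₁}.
  lower = (p₁ − p₀)/p₁ = 0.551 / 0.837 ≈ 0.6583
  upper = min{1, (1 − p₀)/p₁} = 0.714 / 0.837 ≈ 0.8530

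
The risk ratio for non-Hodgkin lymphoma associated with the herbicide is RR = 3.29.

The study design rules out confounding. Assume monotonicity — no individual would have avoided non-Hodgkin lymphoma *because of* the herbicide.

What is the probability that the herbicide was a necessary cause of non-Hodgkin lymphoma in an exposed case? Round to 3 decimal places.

PN ≈ 0.696

Under exogeneity and monotonicity, PN = (RR − 1) / RR = 1 − 1/RR.
PN = (3.29 − 1) / 3.29 = 2.29 / 3.29 ≈ 0.6960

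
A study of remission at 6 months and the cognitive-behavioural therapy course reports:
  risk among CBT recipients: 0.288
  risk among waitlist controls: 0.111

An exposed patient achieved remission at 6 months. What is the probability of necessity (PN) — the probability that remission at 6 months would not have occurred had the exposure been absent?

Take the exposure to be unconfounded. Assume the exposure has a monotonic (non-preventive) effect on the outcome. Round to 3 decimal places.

Let p₁ = 0.288, p₀ = 0.111.
Under exogeneity and monotonicity, PN = (p₁ − p₀) / p₁.
PN = (0.288 − 0.111) / 0.288 = 0.177 / 0.288 ≈ 0.6146

PN ≈ 0.615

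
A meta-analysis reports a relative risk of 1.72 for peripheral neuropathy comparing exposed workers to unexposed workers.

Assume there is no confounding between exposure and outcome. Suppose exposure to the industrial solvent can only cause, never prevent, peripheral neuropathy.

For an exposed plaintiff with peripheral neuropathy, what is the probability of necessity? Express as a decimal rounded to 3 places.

PN ≈ 0.419

Under exogeneity and monotonicity, PN = (RR − 1) / RR = 1 − 1/RR.
PN = (1.72 − 1) / 1.72 = 0.72 / 1.72 ≈ 0.4186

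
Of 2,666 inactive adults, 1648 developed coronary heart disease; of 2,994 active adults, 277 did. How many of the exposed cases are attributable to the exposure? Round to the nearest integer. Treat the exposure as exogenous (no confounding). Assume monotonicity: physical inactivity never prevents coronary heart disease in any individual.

p₁ = P(outcome | exposed) = 1648/2666 = 0.61815
p₀ = P(outcome | unexposed) = 277/2994 = 0.092518
PN = (p₁ − p₀)/p₁ = (0.61815 − 0.092518) / 0.61815 ≈ 0.85033.
Attributable cases ≈ PN × (exposed cases) = 0.85033 × 1648 ≈ 1401.35.

about 1401 cases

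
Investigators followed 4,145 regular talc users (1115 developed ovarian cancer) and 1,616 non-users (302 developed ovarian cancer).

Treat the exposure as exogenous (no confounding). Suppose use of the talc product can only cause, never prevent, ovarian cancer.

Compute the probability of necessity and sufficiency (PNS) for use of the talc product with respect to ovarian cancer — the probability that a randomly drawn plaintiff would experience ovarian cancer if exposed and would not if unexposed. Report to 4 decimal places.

PNS ≈ 0.0821

p₁ = P(outcome | exposed) = 1115/4145 = 0.269
p₀ = P(outcome | unexposed) = 302/1616 = 0.18688
Under exogeneity and monotonicity, PNS = p₁ − p₀.
PNS = 0.269 − 0.18688 = 0.082118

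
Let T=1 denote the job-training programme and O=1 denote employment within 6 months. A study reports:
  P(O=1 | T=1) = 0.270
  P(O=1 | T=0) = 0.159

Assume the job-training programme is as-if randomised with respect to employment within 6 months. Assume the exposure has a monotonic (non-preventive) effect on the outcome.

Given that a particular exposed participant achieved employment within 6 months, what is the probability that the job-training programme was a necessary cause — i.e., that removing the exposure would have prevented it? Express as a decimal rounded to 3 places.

PN ≈ 0.411

Let p₁ = 0.27, p₀ = 0.159.
Under exogeneity and monotonicity, PN = (p₁ − p₀) / p₁.
PN = (0.27 − 0.159) / 0.27 = 0.111 / 0.27 ≈ 0.4111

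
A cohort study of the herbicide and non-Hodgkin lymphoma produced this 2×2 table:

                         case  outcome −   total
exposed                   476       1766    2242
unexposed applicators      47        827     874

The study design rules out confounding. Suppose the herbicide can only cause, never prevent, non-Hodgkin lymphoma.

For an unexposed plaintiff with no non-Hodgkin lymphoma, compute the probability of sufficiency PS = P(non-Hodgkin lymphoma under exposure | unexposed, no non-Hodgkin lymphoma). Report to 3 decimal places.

PS ≈ 0.168

p₁ = P(outcome | exposed) = 476/2242 = 0.21231
p₀ = P(outcome | unexposed) = 47/874 = 0.053776
Under exogeneity and monotonicity, PS = (p₁ − p₀)/(1 − p₀).
PS = (0.21231 − 0.053776) / 0.94622 ≈ 0.1675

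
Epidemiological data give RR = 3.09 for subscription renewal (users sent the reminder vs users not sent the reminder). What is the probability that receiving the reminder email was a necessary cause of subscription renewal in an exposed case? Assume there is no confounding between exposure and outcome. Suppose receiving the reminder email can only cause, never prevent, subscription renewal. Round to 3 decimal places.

Under exogeneity and monotonicity, PN = (RR − 1) / RR = 1 − 1/RR.
PN = (3.09 − 1) / 3.09 = 2.09 / 3.09 ≈ 0.6764

PN ≈ 0.676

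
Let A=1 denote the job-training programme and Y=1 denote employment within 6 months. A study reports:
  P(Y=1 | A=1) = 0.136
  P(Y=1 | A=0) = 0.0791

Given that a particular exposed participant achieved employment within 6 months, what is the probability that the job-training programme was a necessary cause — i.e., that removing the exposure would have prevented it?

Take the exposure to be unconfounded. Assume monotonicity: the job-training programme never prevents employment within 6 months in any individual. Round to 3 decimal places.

PN ≈ 0.418

Let p₁ = 0.136, p₀ = 0.0791.
Under exogeneity and monotonicity, PN = (p₁ − p₀) / p₁.
PN = (0.136 − 0.0791) / 0.136 = 0.0569 / 0.136 ≈ 0.4184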